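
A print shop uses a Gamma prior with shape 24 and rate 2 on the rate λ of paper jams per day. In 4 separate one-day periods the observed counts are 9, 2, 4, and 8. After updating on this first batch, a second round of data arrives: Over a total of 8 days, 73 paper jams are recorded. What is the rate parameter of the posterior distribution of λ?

14

Total count: 9 + 2 + 4 + 8 = 23.
Total exposure: 4 days.
After the first batch: Gamma(24 + 23, 2 + 4) = Gamma(47, 6).
Total count 73 over total exposure 8 days.
After the second batch: Gamma(47 + 73, 6 + 8) = Gamma(120, 14).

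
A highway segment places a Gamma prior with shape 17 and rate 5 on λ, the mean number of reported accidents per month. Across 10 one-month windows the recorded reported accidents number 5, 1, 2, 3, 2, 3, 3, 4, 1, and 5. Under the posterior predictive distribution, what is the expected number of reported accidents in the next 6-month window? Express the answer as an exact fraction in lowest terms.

Total count: 5 + 1 + 2 + 3 + 2 + 3 + 3 + 4 + 1 + 5 = 29.
Total exposure: 10 months.
Posterior: α' = 17 + 29 = 46, β' = 5 + 10 = 15.
Predictive mean over a 6-month window = T·E[λ|data] = 6·46/15 = 92/5.

92/5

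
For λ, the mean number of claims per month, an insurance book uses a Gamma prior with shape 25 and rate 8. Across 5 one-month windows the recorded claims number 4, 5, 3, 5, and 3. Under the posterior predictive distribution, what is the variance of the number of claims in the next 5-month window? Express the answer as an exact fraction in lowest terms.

4050/169

Total count: 4 + 5 + 3 + 5 + 3 = 20.
Total exposure: 5 months.
Gamma(α, β) with Poisson data over total exposure Σt gives posterior Gamma(α+Σx, β+Σt) = Gamma(45, 13).
The posterior predictive for a window of length T is Negative Binomial with variance T·α'·(β'+T)/β'² = 5·45·18/169 = 4050/169.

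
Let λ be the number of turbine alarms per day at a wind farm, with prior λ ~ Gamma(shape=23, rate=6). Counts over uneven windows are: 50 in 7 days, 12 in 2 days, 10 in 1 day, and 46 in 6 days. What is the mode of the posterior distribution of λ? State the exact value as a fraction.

70/11

Total count: 50 + 12 + 10 + 46 = 118.
Total exposure: 7 + 2 + 1 + 6 = 16 days.
Posterior: α' = 23 + 118 = 141, β' = 6 + 16 = 22.
Posterior mode = (α'−1)/β' = 140/22 = 70/11.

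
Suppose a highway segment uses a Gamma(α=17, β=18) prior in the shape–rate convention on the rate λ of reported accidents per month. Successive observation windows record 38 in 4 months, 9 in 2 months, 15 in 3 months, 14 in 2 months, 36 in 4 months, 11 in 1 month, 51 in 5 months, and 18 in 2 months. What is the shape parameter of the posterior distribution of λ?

209

Total count: 38 + 9 + 15 + 14 + 36 + 11 + 51 + 18 = 192.
Total exposure: 4 + 2 + 3 + 2 + 4 + 1 + 5 + 2 = 23 months.
Gamma(α, β) with Poisson data over total exposure Σt gives posterior Gamma(α+Σx, β+Σt) = Gamma(209, 41).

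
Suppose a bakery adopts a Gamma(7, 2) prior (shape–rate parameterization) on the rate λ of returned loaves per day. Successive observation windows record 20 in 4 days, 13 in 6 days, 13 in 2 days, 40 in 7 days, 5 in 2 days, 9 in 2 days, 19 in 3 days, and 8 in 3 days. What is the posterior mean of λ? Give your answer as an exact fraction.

134/31

Total count: 20 + 13 + 13 + 40 + 5 + 9 + 19 + 8 = 127.
Total exposure: 4 + 6 + 2 + 7 + 2 + 2 + 3 + 3 = 29 days.
Conjugate update: add total count to the shape and total exposure to the rate, giving Gamma(134, 31).
Posterior mean = α'/β' = 134/31.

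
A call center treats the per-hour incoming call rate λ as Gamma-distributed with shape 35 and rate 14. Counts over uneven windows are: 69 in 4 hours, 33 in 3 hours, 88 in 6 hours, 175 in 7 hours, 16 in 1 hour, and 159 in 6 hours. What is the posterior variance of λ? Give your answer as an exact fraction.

575/1681

Total count: 69 + 33 + 88 + 175 + 16 + 159 = 540.
Total exposure: 4 + 3 + 6 + 7 + 1 + 6 = 27 hours.
The Gamma prior is conjugate for the Poisson rate, so λ | data ~ Gamma(35+540, 14+27) = Gamma(575, 41).
Posterior variance = α'/β'² = 575/1681.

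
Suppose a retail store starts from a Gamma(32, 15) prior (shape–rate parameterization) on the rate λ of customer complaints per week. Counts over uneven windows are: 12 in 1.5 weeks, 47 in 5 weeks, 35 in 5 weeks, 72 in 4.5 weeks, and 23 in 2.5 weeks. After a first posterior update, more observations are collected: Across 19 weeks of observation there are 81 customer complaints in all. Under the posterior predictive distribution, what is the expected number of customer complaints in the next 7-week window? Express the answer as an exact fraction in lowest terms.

Total count: 12 + 47 + 35 + 72 + 23 = 189.
Total exposure: 1.5 + 5 + 5 + 4.5 + 2.5 = 18.5 weeks.
After the first batch: Gamma(32 + 189, 15 + 18.5) = Gamma(221, 67/2).
Total count 81 over total exposure 19 weeks.
After the second batch: Gamma(221 + 81, 67/2 + 19) = Gamma(302, 105/2).
Predictive mean over a 7-week window = T·E[λ|data] = 7·302/(105/2) = 604/15.

604/15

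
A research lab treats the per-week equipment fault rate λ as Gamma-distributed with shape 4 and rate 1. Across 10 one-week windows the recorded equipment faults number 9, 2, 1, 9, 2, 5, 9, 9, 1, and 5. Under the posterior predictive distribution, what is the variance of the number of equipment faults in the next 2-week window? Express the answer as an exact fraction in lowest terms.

1456/121

Total count: 9 + 2 + 1 + 9 + 2 + 5 + 9 + 9 + 1 + 5 = 52.
Total exposure: 10 weeks.
Posterior: α' = 4 + 52 = 56, β' = 1 + 10 = 11.
The posterior predictive for a window of length T is Negative Binomial with variance T·α'·(β'+T)/β'² = 2·56·13/121 = 1456/121.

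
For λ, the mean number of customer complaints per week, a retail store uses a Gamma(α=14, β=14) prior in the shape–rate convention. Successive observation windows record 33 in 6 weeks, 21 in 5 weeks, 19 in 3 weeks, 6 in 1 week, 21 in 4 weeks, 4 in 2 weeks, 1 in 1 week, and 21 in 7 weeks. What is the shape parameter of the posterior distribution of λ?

Total count: 33 + 21 + 19 + 6 + 21 + 4 + 1 + 21 = 126.
Total exposure: 6 + 5 + 3 + 1 + 4 + 2 + 1 + 7 = 29 weeks.
By Gamma–Poisson conjugacy, the posterior is Gamma(α + Σx, β + Σt) = Gamma(14 + 126, 14 + 29) = Gamma(140, 43).

140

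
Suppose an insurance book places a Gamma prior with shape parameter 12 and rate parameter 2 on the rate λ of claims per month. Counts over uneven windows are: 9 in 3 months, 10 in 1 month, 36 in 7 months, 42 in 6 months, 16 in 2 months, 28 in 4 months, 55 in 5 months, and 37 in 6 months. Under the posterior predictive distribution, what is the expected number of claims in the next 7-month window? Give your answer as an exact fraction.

Total count: 9 + 10 + 36 + 42 + 16 + 28 + 55 + 37 = 233.
Total exposure: 3 + 1 + 7 + 6 + 2 + 4 + 5 + 6 = 34 months.
Gamma(α, β) with Poisson data over total exposure Σt gives posterior Gamma(α+Σx, β+Σt) = Gamma(245, 36).
Predictive mean over a 7-month window = T·E[λ|data] = 7·245/36 = 1715/36.

1715/36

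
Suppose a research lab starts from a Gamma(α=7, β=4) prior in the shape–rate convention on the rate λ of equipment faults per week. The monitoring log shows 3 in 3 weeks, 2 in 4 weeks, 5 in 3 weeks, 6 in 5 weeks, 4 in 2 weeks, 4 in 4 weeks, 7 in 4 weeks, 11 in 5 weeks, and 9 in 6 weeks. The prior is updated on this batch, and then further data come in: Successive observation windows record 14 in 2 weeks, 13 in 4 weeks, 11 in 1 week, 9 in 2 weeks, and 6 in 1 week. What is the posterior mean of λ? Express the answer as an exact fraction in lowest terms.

Total count: 3 + 2 + 5 + 6 + 4 + 4 + 7 + 11 + 9 = 51.
Total exposure: 3 + 4 + 3 + 5 + 2 + 4 + 4 + 5 + 6 = 36 weeks.
After the first batch: Gamma(7 + 51, 4 + 36) = Gamma(58, 40).
Total count: 14 + 13 + 11 + 9 + 6 = 53.
Total exposure: 2 + 4 + 1 + 2 + 1 = 10 weeks.
After the second batch: Gamma(58 + 53, 40 + 10) = Gamma(111, 50).
Posterior mean = α'/β' = 111/50.

111/50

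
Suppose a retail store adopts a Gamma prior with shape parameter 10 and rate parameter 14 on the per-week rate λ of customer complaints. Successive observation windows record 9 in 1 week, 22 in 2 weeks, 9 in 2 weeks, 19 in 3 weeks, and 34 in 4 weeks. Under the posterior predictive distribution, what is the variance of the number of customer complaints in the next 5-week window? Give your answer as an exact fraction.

15965/676

Total count: 9 + 22 + 9 + 19 + 34 = 93.
Total exposure: 1 + 2 + 2 + 3 + 4 = 12 weeks.
The Gamma prior is conjugate for the Poisson rate, so λ | data ~ Gamma(10+93, 14+12) = Gamma(103, 26).
The posterior predictive for a window of length T is Negative Binomial with variance T·α'·(β'+T)/β'² = 5·103·31/676 = 15965/676.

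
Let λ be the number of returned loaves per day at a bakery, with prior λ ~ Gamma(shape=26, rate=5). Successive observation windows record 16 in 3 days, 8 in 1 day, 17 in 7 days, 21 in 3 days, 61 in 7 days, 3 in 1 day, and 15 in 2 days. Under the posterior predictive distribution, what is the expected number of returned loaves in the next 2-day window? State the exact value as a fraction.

Total count: 16 + 8 + 17 + 21 + 61 + 3 + 15 = 141.
Total exposure: 3 + 1 + 7 + 3 + 7 + 1 + 2 = 24 days.
The Gamma prior is conjugate for the Poisson rate, so λ | data ~ Gamma(26+141, 5+24) = Gamma(167, 29).
Predictive mean over a 2-day window = T·E[λ|data] = 2·167/29 = 334/29.

334/29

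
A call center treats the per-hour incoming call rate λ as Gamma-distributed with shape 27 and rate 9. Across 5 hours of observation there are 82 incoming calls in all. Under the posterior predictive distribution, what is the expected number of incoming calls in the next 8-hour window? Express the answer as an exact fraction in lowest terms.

436/7

Total count 82 over total exposure 5 hours.
Posterior: α' = 27 + 82 = 109, β' = 9 + 5 = 14.
Predictive mean over an 8-hour window = T·E[λ|data] = 8·109/14 = 436/7.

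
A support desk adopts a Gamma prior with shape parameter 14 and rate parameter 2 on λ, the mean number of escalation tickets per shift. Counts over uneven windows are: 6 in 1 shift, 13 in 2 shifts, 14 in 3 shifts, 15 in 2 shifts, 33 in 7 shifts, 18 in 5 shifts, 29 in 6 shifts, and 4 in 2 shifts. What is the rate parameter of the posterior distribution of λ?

Total count: 6 + 13 + 14 + 15 + 33 + 18 + 29 + 4 = 132.
Total exposure: 1 + 2 + 3 + 2 + 7 + 5 + 6 + 2 = 28 shifts.
Gamma(α, β) with Poisson data over total exposure Σt gives posterior Gamma(α+Σx, β+Σt) = Gamma(146, 30).

30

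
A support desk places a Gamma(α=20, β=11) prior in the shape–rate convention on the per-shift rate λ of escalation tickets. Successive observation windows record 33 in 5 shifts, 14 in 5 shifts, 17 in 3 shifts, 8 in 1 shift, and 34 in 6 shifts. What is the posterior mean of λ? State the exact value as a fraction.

Total count: 33 + 14 + 17 + 8 + 34 = 106.
Total exposure: 5 + 5 + 3 + 1 + 6 = 20 shifts.
Gamma(α, β) with Poisson data over total exposure Σt gives posterior Gamma(α+Σx, β+Σt) = Gamma(126, 31).
Posterior mean = α'/β' = 126/31.

126/31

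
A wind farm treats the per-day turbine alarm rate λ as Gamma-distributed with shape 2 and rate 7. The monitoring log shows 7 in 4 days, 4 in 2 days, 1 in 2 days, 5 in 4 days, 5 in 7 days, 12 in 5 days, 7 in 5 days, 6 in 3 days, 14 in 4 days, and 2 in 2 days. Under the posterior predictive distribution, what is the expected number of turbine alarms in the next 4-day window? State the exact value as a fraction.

Total count: 7 + 4 + 1 + 5 + 5 + 12 + 7 + 6 + 14 + 2 = 63.
Total exposure: 4 + 2 + 2 + 4 + 7 + 5 + 5 + 3 + 4 + 2 = 38 days.
By Gamma–Poisson conjugacy, the posterior is Gamma(α + Σx, β + Σt) = Gamma(2 + 63, 7 + 38) = Gamma(65, 45).
Predictive mean over a 4-day window = T·E[λ|data] = 4·65/45 = 52/9.

52/9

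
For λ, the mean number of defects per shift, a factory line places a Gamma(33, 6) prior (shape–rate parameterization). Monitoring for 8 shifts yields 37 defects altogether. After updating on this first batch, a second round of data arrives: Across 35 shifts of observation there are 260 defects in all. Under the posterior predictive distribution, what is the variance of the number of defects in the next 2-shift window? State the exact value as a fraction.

33660/2401

Total count 37 over total exposure 8 shifts.
After the first batch: Gamma(33 + 37, 6 + 8) = Gamma(70, 14).
Total count 260 over total exposure 35 shifts.
After the second batch: Gamma(70 + 260, 14 + 35) = Gamma(330, 49).
The posterior predictive for a window of length T is Negative Binomial with variance T·α'·(β'+T)/β'² = 2·330·51/2401 = 33660/2401.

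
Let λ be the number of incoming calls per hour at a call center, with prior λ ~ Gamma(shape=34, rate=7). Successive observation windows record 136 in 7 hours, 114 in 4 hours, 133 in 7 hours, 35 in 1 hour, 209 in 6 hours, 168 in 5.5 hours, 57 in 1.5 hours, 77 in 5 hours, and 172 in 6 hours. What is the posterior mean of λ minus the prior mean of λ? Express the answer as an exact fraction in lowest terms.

Total count: 136 + 114 + 133 + 35 + 209 + 168 + 57 + 77 + 172 = 1101.
Total exposure: 7 + 4 + 7 + 1 + 6 + 5.5 + 1.5 + 5 + 6 = 43 hours.
By Gamma–Poisson conjugacy, the posterior is Gamma(α + Σx, β + Σt) = Gamma(34 + 1101, 7 + 43) = Gamma(1135, 50).
Posterior mean = 1135/50 = 227/10; prior mean = 34/7 = 34/7. Difference = 227/10 − 34/7 = 1249/70.

1249/70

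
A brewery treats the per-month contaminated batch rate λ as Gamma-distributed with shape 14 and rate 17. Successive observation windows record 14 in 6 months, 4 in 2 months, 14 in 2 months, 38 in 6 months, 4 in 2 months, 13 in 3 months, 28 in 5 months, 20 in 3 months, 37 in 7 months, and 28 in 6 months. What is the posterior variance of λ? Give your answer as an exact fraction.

Total count: 14 + 4 + 14 + 38 + 4 + 13 + 28 + 20 + 37 + 28 = 200.
Total exposure: 6 + 2 + 2 + 6 + 2 + 3 + 5 + 3 + 7 + 6 = 42 months.
The Gamma prior is conjugate for the Poisson rate, so λ | data ~ Gamma(14+200, 17+42) = Gamma(214, 59).
Posterior variance = α'/β'² = 214/3481.

214/3481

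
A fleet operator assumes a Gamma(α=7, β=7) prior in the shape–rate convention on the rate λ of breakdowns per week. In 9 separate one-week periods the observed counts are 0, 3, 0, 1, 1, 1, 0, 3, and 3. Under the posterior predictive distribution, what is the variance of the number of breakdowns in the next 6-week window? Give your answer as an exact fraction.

627/64

Total count: 0 + 3 + 0 + 1 + 1 + 1 + 0 + 3 + 3 = 12.
Total exposure: 9 weeks.
Posterior: α' = 7 + 12 = 19, β' = 7 + 9 = 16.
The posterior predictive for a window of length T is Negative Binomial with variance T·α'·(β'+T)/β'² = 6·19·22/256 = 627/64.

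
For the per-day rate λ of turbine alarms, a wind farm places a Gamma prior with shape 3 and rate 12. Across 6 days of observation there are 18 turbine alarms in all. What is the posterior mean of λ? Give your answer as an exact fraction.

7/6

Total count 18 over total exposure 6 days.
Posterior: α' = 3 + 18 = 21, β' = 12 + 6 = 18.
Posterior mean = α'/β' = 21/18 = 7/6.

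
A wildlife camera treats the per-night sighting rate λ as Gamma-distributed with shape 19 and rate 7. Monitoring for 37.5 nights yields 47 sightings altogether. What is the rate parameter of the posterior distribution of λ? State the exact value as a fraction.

Total count 47 over total exposure 37.5 nights.
Posterior: α' = 19 + 47 = 66, β' = 7 + 37.5 = 89/2.

89/2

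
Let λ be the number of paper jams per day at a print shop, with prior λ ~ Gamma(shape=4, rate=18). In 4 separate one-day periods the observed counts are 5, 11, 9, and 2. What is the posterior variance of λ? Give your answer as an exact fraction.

Total count: 5 + 11 + 9 + 2 = 27.
Total exposure: 4 days.
Posterior: α' = 4 + 27 = 31, β' = 18 + 4 = 22.
Posterior variance = α'/β'² = 31/484.

31/484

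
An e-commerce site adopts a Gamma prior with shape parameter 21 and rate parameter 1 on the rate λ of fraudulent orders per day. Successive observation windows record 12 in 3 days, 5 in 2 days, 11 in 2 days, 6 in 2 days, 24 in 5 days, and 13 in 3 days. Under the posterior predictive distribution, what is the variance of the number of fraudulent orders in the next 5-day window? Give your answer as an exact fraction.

Total count: 12 + 5 + 11 + 6 + 24 + 13 = 71.
Total exposure: 3 + 2 + 2 + 2 + 5 + 3 = 17 days.
Conjugate update: add total count to the shape and total exposure to the rate, giving Gamma(92, 18).
The posterior predictive for a window of length T is Negative Binomial with variance T·α'·(β'+T)/β'² = 5·92·23/324 = 2645/81.

2645/81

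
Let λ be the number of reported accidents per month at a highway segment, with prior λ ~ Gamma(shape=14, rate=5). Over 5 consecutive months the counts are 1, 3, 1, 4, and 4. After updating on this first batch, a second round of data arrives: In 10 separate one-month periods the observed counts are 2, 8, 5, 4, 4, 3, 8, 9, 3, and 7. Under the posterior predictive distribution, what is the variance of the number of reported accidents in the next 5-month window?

25

Total count: 1 + 3 + 1 + 4 + 4 = 13.
Total exposure: 5 months.
After the first batch: Gamma(14 + 13, 5 + 5) = Gamma(27, 10).
Total count: 2 + 8 + 5 + 4 + 4 + 3 + 8 + 9 + 3 + 7 = 53.
Total exposure: 10 months.
After the second batch: Gamma(27 + 53, 10 + 10) = Gamma(80, 20).
The posterior predictive for a window of length T is Negative Binomial with variance T·α'·(β'+T)/β'² = 5·80·25/400 = 25.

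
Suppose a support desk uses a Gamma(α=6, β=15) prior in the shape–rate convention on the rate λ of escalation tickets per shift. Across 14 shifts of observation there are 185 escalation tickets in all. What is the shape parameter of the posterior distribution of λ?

Total count 185 over total exposure 14 shifts.
By Gamma–Poisson conjugacy, the posterior is Gamma(α + Σx, β + Σt) = Gamma(6 + 185, 15 + 14) = Gamma(191, 29).

191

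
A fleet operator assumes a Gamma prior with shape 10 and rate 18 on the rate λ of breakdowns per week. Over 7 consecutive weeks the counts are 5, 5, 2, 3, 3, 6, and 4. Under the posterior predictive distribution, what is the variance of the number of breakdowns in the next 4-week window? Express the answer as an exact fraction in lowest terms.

Total count: 5 + 5 + 2 + 3 + 3 + 6 + 4 = 28.
Total exposure: 7 weeks.
Gamma(α, β) with Poisson data over total exposure Σt gives posterior Gamma(α+Σx, β+Σt) = Gamma(38, 25).
The posterior predictive for a window of length T is Negative Binomial with variance T·α'·(β'+T)/β'² = 4·38·29/625 = 4408/625.

4408/625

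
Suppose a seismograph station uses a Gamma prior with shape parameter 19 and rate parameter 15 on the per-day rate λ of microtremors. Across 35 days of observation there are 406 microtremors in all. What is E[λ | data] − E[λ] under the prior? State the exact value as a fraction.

Total count 406 over total exposure 35 days.
Gamma(α, β) with Poisson data over total exposure Σt gives posterior Gamma(α+Σx, β+Σt) = Gamma(425, 50).
Posterior mean = 425/50 = 17/2; prior mean = 19/15 = 19/15. Difference = 17/2 − 19/15 = 217/30.

217/30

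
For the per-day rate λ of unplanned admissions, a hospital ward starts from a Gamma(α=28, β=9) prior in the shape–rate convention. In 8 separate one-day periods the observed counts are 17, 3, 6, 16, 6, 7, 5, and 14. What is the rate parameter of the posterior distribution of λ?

Total count: 17 + 3 + 6 + 16 + 6 + 7 + 5 + 14 = 74.
Total exposure: 8 days.
The Gamma prior is conjugate for the Poisson rate, so λ | data ~ Gamma(28+74, 9+8) = Gamma(102, 17).

17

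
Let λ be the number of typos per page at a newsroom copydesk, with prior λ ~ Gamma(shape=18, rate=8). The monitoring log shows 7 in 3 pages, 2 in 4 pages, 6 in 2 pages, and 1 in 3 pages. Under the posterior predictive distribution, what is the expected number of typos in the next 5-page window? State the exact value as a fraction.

Total count: 7 + 2 + 6 + 1 = 16.
Total exposure: 3 + 4 + 2 + 3 = 12 pages.
Conjugate update: add total count to the shape and total exposure to the rate, giving Gamma(34, 20).
Predictive mean over a 5-page window = T·E[λ|data] = 5·34/20 = 17/2.

17/2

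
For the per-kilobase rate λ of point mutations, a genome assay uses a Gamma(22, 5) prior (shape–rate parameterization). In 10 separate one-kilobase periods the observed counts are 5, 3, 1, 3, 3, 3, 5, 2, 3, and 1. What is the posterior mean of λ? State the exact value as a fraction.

Total count: 5 + 3 + 1 + 3 + 3 + 3 + 5 + 2 + 3 + 1 = 29.
Total exposure: 10 kilobases.
Posterior: α' = 22 + 29 = 51, β' = 5 + 10 = 15.
Posterior mean = α'/β' = 51/15 = 17/5.

17/5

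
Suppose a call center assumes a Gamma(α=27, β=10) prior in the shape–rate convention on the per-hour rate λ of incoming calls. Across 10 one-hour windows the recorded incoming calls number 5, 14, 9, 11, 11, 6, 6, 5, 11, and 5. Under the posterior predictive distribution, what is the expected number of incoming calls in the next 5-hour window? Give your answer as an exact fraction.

55/2

Total count: 5 + 14 + 9 + 11 + 11 + 6 + 6 + 5 + 11 + 5 = 83.
Total exposure: 10 hours.
Conjugate update: add total count to the shape and total exposure to the rate, giving Gamma(110, 20).
Predictive mean over a 5-hour window = T·E[λ|data] = 5·110/20 = 55/2.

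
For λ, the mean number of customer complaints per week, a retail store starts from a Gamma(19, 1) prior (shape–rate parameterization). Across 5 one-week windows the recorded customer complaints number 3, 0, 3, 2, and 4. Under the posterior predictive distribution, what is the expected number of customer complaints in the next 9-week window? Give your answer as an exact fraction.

Total count: 3 + 0 + 3 + 2 + 4 = 12.
Total exposure: 5 weeks.
Posterior: α' = 19 + 12 = 31, β' = 1 + 5 = 6.
Predictive mean over a 9-week window = T·E[λ|data] = 9·31/6 = 93/2.

93/2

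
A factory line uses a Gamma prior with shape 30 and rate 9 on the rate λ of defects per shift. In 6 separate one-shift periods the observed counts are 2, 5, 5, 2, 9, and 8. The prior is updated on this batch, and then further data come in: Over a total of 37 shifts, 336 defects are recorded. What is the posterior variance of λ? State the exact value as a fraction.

Total count: 2 + 5 + 5 + 2 + 9 + 8 = 31.
Total exposure: 6 shifts.
After the first batch: Gamma(30 + 31, 9 + 6) = Gamma(61, 15).
Total count 336 over total exposure 37 shifts.
After the second batch: Gamma(61 + 336, 15 + 37) = Gamma(397, 52).
Posterior variance = α'/β'² = 397/2704.

397/2704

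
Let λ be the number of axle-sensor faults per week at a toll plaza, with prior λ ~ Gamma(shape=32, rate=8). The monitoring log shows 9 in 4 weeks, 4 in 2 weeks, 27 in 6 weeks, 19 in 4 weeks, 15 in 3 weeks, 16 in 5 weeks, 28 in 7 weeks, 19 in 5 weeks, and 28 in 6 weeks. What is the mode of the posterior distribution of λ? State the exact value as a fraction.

98/25

Total count: 9 + 4 + 27 + 19 + 15 + 16 + 28 + 19 + 28 = 165.
Total exposure: 4 + 2 + 6 + 4 + 3 + 5 + 7 + 5 + 6 = 42 weeks.
Posterior: α' = 32 + 165 = 197, β' = 8 + 42 = 50.
Posterior mode = (α'−1)/β' = 196/50 = 98/25.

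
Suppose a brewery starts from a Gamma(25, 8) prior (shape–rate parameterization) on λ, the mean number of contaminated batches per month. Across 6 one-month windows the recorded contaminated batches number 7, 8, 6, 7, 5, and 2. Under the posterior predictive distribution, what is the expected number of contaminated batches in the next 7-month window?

30

Total count: 7 + 8 + 6 + 7 + 5 + 2 = 35.
Total exposure: 6 months.
Conjugate update: add total count to the shape and total exposure to the rate, giving Gamma(60, 14).
Predictive mean over a 7-month window = T·E[λ|data] = 7·60/14 = 30.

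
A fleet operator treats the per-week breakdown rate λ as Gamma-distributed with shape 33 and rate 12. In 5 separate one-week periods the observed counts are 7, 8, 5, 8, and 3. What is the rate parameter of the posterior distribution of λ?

17

Total count: 7 + 8 + 5 + 8 + 3 = 31.
Total exposure: 5 weeks.
By Gamma–Poisson conjugacy, the posterior is Gamma(α + Σx, β + Σt) = Gamma(33 + 31, 12 + 5) = Gamma(64, 17).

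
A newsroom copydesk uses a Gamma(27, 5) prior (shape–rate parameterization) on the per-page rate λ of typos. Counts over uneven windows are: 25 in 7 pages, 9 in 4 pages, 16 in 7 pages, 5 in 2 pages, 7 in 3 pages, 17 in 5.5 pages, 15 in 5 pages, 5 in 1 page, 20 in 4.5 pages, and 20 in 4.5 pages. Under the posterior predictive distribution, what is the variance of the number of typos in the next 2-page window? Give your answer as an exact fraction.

67064/9409

Total count: 25 + 9 + 16 + 5 + 7 + 17 + 15 + 5 + 20 + 20 = 139.
Total exposure: 7 + 4 + 7 + 2 + 3 + 5.5 + 5 + 1 + 4.5 + 4.5 = 43.5 pages.
The Gamma prior is conjugate for the Poisson rate, so λ | data ~ Gamma(27+139, 5+43.5) = Gamma(166, 97/2).
The posterior predictive for a window of length T is Negative Binomial with variance T·α'·(β'+T)/β'² = 2·166·(101/2)/(9409/4) = 67064/9409.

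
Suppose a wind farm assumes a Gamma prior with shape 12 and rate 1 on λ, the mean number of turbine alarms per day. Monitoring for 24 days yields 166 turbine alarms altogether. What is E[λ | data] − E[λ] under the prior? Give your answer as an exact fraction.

Total count 166 over total exposure 24 days.
Conjugate update: add total count to the shape and total exposure to the rate, giving Gamma(178, 25).
Posterior mean = 178/25 = 178/25; prior mean = 12/1 = 12. Difference = 178/25 − 12 = -122/25.

-122/25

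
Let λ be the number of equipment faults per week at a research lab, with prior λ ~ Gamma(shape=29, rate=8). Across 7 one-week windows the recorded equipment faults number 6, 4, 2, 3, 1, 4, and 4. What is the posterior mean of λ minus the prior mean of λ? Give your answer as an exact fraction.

-11/120

Total count: 6 + 4 + 2 + 3 + 1 + 4 + 4 = 24.
Total exposure: 7 weeks.
Gamma(α, β) with Poisson data over total exposure Σt gives posterior Gamma(α+Σx, β+Σt) = Gamma(53, 15).
Posterior mean = 53/15 = 53/15; prior mean = 29/8 = 29/8. Difference = 53/15 − 29/8 = -11/120.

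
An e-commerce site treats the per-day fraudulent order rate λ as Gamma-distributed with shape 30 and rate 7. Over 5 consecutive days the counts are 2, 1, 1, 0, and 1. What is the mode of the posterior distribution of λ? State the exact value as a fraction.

17/6

Total count: 2 + 1 + 1 + 0 + 1 = 5.
Total exposure: 5 days.
The Gamma prior is conjugate for the Poisson rate, so λ | data ~ Gamma(30+5, 7+5) = Gamma(35, 12).
Posterior mode = (α'−1)/β' = 34/12 = 17/6.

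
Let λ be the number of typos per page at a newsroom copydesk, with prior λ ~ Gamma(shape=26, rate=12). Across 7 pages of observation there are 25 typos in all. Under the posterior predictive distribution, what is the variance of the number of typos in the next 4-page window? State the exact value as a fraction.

Total count 25 over total exposure 7 pages.
Posterior: α' = 26 + 25 = 51, β' = 12 + 7 = 19.
The posterior predictive for a window of length T is Negative Binomial with variance T·α'·(β'+T)/β'² = 4·51·23/361 = 4692/361.

4692/361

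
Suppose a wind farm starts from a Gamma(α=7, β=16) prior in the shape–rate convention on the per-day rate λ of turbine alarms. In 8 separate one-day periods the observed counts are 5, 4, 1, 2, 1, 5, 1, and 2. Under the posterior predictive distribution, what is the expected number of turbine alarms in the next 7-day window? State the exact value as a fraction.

49/6

Total count: 5 + 4 + 1 + 2 + 1 + 5 + 1 + 2 = 21.
Total exposure: 8 days.
Gamma(α, β) with Poisson data over total exposure Σt gives posterior Gamma(α+Σx, β+Σt) = Gamma(28, 24).
Predictive mean over a 7-day window = T·E[λ|data] = 7·28/24 = 49/6.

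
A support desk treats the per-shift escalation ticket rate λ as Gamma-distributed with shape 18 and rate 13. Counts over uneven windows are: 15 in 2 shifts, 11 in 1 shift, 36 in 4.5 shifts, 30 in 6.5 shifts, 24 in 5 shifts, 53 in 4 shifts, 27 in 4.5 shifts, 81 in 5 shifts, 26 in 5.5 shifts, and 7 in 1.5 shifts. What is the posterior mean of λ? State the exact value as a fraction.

Total count: 15 + 11 + 36 + 30 + 24 + 53 + 27 + 81 + 26 + 7 = 310.
Total exposure: 2 + 1 + 4.5 + 6.5 + 5 + 4 + 4.5 + 5 + 5.5 + 1.5 = 39.5 shifts.
By Gamma–Poisson conjugacy, the posterior is Gamma(α + Σx, β + Σt) = Gamma(18 + 310, 13 + 39.5) = Gamma(328, 105/2).
Posterior mean = α'/β' = 328/(105/2) = 656/105.

656/105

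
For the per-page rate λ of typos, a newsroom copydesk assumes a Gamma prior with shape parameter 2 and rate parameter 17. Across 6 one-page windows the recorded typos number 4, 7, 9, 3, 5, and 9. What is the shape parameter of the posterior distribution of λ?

Total count: 4 + 7 + 9 + 3 + 5 + 9 = 37.
Total exposure: 6 pages.
The Gamma prior is conjugate for the Poisson rate, so λ | data ~ Gamma(2+37, 17+6) = Gamma(39, 23).

39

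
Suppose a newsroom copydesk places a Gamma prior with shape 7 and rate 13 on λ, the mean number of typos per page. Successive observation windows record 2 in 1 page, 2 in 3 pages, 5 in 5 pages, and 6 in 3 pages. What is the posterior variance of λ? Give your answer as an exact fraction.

22/625

Total count: 2 + 2 + 5 + 6 = 15.
Total exposure: 1 + 3 + 5 + 3 = 12 pages.
Gamma(α, β) with Poisson data over total exposure Σt gives posterior Gamma(α+Σx, β+Σt) = Gamma(22, 25).
Posterior variance = α'/β'² = 22/625.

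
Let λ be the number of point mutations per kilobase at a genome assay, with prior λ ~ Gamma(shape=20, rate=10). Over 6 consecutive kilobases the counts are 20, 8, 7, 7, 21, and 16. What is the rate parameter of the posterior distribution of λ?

16

Total count: 20 + 8 + 7 + 7 + 21 + 16 = 79.
Total exposure: 6 kilobases.
Conjugate update: add total count to the shape and total exposure to the rate, giving Gamma(99, 16).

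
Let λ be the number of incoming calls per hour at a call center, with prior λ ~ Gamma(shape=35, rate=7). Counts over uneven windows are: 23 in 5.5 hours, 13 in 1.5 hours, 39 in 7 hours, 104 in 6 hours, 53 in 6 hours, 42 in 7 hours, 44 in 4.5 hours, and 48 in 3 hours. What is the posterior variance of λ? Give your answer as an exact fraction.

Total count: 23 + 13 + 39 + 104 + 53 + 42 + 44 + 48 = 366.
Total exposure: 5.5 + 1.5 + 7 + 6 + 6 + 7 + 4.5 + 3 = 40.5 hours.
By Gamma–Poisson conjugacy, the posterior is Gamma(α + Σx, β + Σt) = Gamma(35 + 366, 7 + 40.5) = Gamma(401, 95/2).
Posterior variance = α'/β'² = 401/(9025/4) = 1604/9025.

1604/9025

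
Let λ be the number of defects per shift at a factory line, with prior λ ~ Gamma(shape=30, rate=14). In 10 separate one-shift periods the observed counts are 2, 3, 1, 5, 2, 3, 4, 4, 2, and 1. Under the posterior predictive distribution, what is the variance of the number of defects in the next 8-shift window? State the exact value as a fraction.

Total count: 2 + 3 + 1 + 5 + 2 + 3 + 4 + 4 + 2 + 1 = 27.
Total exposure: 10 shifts.
The Gamma prior is conjugate for the Poisson rate, so λ | data ~ Gamma(30+27, 14+10) = Gamma(57, 24).
The posterior predictive for a window of length T is Negative Binomial with variance T·α'·(β'+T)/β'² = 8·57·32/576 = 76/3.

76/3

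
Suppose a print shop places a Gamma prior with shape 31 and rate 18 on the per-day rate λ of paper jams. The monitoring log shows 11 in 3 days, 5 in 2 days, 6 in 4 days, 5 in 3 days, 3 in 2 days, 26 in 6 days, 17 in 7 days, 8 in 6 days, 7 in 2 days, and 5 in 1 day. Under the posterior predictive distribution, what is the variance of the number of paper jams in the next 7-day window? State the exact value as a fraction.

13237/729

Total count: 11 + 5 + 6 + 5 + 3 + 26 + 17 + 8 + 7 + 5 = 93.
Total exposure: 3 + 2 + 4 + 3 + 2 + 6 + 7 + 6 + 2 + 1 = 36 days.
By Gamma–Poisson conjugacy, the posterior is Gamma(α + Σx, β + Σt) = Gamma(31 + 93, 18 + 36) = Gamma(124, 54).
The posterior predictive for a window of length T is Negative Binomial with variance T·α'·(β'+T)/β'² = 7·124·61/2916 = 13237/729.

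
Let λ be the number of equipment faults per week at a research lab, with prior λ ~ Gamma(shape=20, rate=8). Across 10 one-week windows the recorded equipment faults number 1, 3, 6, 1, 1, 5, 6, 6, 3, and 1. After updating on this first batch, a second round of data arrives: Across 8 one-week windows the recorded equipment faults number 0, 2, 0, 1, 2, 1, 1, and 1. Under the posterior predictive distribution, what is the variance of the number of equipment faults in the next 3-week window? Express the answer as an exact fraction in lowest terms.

Total count: 1 + 3 + 6 + 1 + 1 + 5 + 6 + 6 + 3 + 1 = 33.
Total exposure: 10 weeks.
After the first batch: Gamma(20 + 33, 8 + 10) = Gamma(53, 18).
Total count: 0 + 2 + 0 + 1 + 2 + 1 + 1 + 1 = 8.
Total exposure: 8 weeks.
After the second batch: Gamma(53 + 8, 18 + 8) = Gamma(61, 26).
The posterior predictive for a window of length T is Negative Binomial with variance T·α'·(β'+T)/β'² = 3·61·29/676 = 5307/676.

5307/676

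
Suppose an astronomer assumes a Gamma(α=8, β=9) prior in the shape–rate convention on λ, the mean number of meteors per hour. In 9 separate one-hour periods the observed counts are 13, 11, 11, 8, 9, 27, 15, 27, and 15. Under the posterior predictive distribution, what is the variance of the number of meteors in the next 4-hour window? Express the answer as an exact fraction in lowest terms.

352/9

Total count: 13 + 11 + 11 + 8 + 9 + 27 + 15 + 27 + 15 = 136.
Total exposure: 9 hours.
Posterior: α' = 8 + 136 = 144, β' = 9 + 9 = 18.
The posterior predictive for a window of length T is Negative Binomial with variance T·α'·(β'+T)/β'² = 4·144·22/324 = 352/9.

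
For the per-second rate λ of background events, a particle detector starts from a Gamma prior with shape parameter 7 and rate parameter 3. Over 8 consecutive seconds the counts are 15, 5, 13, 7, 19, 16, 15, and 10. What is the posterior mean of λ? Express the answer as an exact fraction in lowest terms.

107/11

Total count: 15 + 5 + 13 + 7 + 19 + 16 + 15 + 10 = 100.
Total exposure: 8 seconds.
The Gamma prior is conjugate for the Poisson rate, so λ | data ~ Gamma(7+100, 3+8) = Gamma(107, 11).
Posterior mean = α'/β' = 107/11.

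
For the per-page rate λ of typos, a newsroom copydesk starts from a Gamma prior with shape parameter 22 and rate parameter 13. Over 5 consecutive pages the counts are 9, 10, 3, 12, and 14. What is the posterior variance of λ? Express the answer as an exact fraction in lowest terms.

Total count: 9 + 10 + 3 + 12 + 14 = 48.
Total exposure: 5 pages.
By Gamma–Poisson conjugacy, the posterior is Gamma(α + Σx, β + Σt) = Gamma(22 + 48, 13 + 5) = Gamma(70, 18).
Posterior variance = α'/β'² = 70/324 = 35/162.

35/162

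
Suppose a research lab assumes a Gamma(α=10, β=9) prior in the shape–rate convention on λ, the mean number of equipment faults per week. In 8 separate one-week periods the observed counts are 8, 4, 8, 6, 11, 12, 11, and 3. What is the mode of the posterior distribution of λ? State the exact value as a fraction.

72/17

Total count: 8 + 4 + 8 + 6 + 11 + 12 + 11 + 3 = 63.
Total exposure: 8 weeks.
The Gamma prior is conjugate for the Poisson rate, so λ | data ~ Gamma(10+63, 9+8) = Gamma(73, 17).
Posterior mode = (α'−1)/β' = 72/17.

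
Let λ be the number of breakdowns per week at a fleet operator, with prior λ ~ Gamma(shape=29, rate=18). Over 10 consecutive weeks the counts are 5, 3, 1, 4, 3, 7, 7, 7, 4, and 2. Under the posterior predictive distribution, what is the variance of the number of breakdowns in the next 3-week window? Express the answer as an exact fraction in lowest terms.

Total count: 5 + 3 + 1 + 4 + 3 + 7 + 7 + 7 + 4 + 2 = 43.
Total exposure: 10 weeks.
By Gamma–Poisson conjugacy, the posterior is Gamma(α + Σx, β + Σt) = Gamma(29 + 43, 18 + 10) = Gamma(72, 28).
The posterior predictive for a window of length T is Negative Binomial with variance T·α'·(β'+T)/β'² = 3·72·31/784 = 837/98.

837/98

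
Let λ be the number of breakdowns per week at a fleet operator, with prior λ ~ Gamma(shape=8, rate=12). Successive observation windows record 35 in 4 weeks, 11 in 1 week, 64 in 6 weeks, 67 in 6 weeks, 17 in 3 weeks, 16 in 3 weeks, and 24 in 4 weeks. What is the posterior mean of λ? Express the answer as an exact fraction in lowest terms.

Total count: 35 + 11 + 64 + 67 + 17 + 16 + 24 = 234.
Total exposure: 4 + 1 + 6 + 6 + 3 + 3 + 4 = 27 weeks.
Conjugate update: add total count to the shape and total exposure to the rate, giving Gamma(242, 39).
Posterior mean = α'/β' = 242/39.

242/39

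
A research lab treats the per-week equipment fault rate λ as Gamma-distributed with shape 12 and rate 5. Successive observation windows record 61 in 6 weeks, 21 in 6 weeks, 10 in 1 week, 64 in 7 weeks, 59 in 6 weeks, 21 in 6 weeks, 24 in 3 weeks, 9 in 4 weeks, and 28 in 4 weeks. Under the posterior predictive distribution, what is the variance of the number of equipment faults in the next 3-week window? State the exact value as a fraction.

5253/256

Total count: 61 + 21 + 10 + 64 + 59 + 21 + 24 + 9 + 28 = 297.
Total exposure: 6 + 6 + 1 + 7 + 6 + 6 + 3 + 4 + 4 = 43 weeks.
Gamma(α, β) with Poisson data over total exposure Σt gives posterior Gamma(α+Σx, β+Σt) = Gamma(309, 48).
The posterior predictive for a window of length T is Negative Binomial with variance T·α'·(β'+T)/β'² = 3·309·51/2304 = 5253/256.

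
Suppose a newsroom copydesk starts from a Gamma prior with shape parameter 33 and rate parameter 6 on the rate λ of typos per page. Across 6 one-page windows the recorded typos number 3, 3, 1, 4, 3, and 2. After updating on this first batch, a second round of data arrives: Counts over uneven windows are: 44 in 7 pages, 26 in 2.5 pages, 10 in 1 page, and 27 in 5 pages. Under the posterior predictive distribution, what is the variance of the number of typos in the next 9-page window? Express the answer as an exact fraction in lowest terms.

Total count: 3 + 3 + 1 + 4 + 3 + 2 = 16.
Total exposure: 6 pages.
After the first batch: Gamma(33 + 16, 6 + 6) = Gamma(49, 12).
Total count: 44 + 26 + 10 + 27 = 107.
Total exposure: 7 + 2.5 + 1 + 5 = 15.5 pages.
After the second batch: Gamma(49 + 107, 12 + 15.5) = Gamma(156, 55/2).
The posterior predictive for a window of length T is Negative Binomial with variance T·α'·(β'+T)/β'² = 9·156·(73/2)/(3025/4) = 204984/3025.

204984/3025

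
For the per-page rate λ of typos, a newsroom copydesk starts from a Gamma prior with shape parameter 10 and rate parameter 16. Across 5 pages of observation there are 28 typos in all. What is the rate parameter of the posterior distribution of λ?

Total count 28 over total exposure 5 pages.
Posterior: α' = 10 + 28 = 38, β' = 16 + 5 = 21.

21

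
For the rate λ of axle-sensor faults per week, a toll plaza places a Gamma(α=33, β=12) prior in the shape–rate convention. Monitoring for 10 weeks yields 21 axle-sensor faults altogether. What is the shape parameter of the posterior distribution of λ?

Total count 21 over total exposure 10 weeks.
The Gamma prior is conjugate for the Poisson rate, so λ | data ~ Gamma(33+21, 12+10) = Gamma(54, 22).

54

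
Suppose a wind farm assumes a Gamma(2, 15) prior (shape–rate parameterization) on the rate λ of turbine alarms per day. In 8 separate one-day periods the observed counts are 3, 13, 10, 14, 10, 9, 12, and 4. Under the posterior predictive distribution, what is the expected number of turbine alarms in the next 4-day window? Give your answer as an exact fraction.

Total count: 3 + 13 + 10 + 14 + 10 + 9 + 12 + 4 = 75.
Total exposure: 8 days.
The Gamma prior is conjugate for the Poisson rate, so λ | data ~ Gamma(2+75, 15+8) = Gamma(77, 23).
Predictive mean over a 4-day window = T·E[λ|data] = 4·77/23 = 308/23.

308/23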